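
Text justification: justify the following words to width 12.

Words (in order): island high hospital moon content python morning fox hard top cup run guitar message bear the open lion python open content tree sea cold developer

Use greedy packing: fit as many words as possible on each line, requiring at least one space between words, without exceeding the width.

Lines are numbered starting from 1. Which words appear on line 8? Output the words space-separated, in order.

Answer: message bear

Derivation:
Line 1: ['island', 'high'] (min_width=11, slack=1)
Line 2: ['hospital'] (min_width=8, slack=4)
Line 3: ['moon', 'content'] (min_width=12, slack=0)
Line 4: ['python'] (min_width=6, slack=6)
Line 5: ['morning', 'fox'] (min_width=11, slack=1)
Line 6: ['hard', 'top', 'cup'] (min_width=12, slack=0)
Line 7: ['run', 'guitar'] (min_width=10, slack=2)
Line 8: ['message', 'bear'] (min_width=12, slack=0)
Line 9: ['the', 'open'] (min_width=8, slack=4)
Line 10: ['lion', 'python'] (min_width=11, slack=1)
Line 11: ['open', 'content'] (min_width=12, slack=0)
Line 12: ['tree', 'sea'] (min_width=8, slack=4)
Line 13: ['cold'] (min_width=4, slack=8)
Line 14: ['developer'] (min_width=9, slack=3)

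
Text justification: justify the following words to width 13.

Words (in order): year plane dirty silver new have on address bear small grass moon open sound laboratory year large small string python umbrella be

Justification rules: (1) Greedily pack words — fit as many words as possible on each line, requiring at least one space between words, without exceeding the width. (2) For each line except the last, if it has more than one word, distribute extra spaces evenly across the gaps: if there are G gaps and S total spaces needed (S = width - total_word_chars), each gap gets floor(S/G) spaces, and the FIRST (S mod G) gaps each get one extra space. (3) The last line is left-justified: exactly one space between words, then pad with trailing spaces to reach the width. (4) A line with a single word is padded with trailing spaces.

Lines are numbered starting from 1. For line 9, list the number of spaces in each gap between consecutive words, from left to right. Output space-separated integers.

Answer: 4

Derivation:
Line 1: ['year', 'plane'] (min_width=10, slack=3)
Line 2: ['dirty', 'silver'] (min_width=12, slack=1)
Line 3: ['new', 'have', 'on'] (min_width=11, slack=2)
Line 4: ['address', 'bear'] (min_width=12, slack=1)
Line 5: ['small', 'grass'] (min_width=11, slack=2)
Line 6: ['moon', 'open'] (min_width=9, slack=4)
Line 7: ['sound'] (min_width=5, slack=8)
Line 8: ['laboratory'] (min_width=10, slack=3)
Line 9: ['year', 'large'] (min_width=10, slack=3)
Line 10: ['small', 'string'] (min_width=12, slack=1)
Line 11: ['python'] (min_width=6, slack=7)
Line 12: ['umbrella', 'be'] (min_width=11, slack=2)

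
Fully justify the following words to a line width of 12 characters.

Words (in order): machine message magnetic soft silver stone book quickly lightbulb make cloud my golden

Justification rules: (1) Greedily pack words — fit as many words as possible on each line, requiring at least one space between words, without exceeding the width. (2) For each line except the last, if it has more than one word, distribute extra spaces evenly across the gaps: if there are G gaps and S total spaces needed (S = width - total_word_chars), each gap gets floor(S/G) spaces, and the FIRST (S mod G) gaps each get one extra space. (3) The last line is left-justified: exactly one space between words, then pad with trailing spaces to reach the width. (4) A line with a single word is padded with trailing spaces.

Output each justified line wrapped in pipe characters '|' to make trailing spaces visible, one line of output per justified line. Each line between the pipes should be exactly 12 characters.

Line 1: ['machine'] (min_width=7, slack=5)
Line 2: ['message'] (min_width=7, slack=5)
Line 3: ['magnetic'] (min_width=8, slack=4)
Line 4: ['soft', 'silver'] (min_width=11, slack=1)
Line 5: ['stone', 'book'] (min_width=10, slack=2)
Line 6: ['quickly'] (min_width=7, slack=5)
Line 7: ['lightbulb'] (min_width=9, slack=3)
Line 8: ['make', 'cloud'] (min_width=10, slack=2)
Line 9: ['my', 'golden'] (min_width=9, slack=3)

Answer: |machine     |
|message     |
|magnetic    |
|soft  silver|
|stone   book|
|quickly     |
|lightbulb   |
|make   cloud|
|my golden   |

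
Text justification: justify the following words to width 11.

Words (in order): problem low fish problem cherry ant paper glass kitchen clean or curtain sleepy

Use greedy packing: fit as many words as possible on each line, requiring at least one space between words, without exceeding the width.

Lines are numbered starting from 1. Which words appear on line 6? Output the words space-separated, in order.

Line 1: ['problem', 'low'] (min_width=11, slack=0)
Line 2: ['fish'] (min_width=4, slack=7)
Line 3: ['problem'] (min_width=7, slack=4)
Line 4: ['cherry', 'ant'] (min_width=10, slack=1)
Line 5: ['paper', 'glass'] (min_width=11, slack=0)
Line 6: ['kitchen'] (min_width=7, slack=4)
Line 7: ['clean', 'or'] (min_width=8, slack=3)
Line 8: ['curtain'] (min_width=7, slack=4)
Line 9: ['sleepy'] (min_width=6, slack=5)

Answer: kitchen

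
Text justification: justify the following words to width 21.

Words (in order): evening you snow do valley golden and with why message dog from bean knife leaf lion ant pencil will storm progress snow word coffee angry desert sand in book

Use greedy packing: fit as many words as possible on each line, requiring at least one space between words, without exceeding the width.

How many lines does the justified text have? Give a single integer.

Answer: 8

Derivation:
Line 1: ['evening', 'you', 'snow', 'do'] (min_width=19, slack=2)
Line 2: ['valley', 'golden', 'and'] (min_width=17, slack=4)
Line 3: ['with', 'why', 'message', 'dog'] (min_width=20, slack=1)
Line 4: ['from', 'bean', 'knife', 'leaf'] (min_width=20, slack=1)
Line 5: ['lion', 'ant', 'pencil', 'will'] (min_width=20, slack=1)
Line 6: ['storm', 'progress', 'snow'] (min_width=19, slack=2)
Line 7: ['word', 'coffee', 'angry'] (min_width=17, slack=4)
Line 8: ['desert', 'sand', 'in', 'book'] (min_width=19, slack=2)
Total lines: 8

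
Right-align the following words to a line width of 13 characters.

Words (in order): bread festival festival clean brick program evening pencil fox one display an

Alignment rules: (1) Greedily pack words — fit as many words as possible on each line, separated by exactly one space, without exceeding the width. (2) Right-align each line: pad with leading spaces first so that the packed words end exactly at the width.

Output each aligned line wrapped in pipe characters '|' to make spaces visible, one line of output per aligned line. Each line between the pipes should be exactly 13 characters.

Line 1: ['bread'] (min_width=5, slack=8)
Line 2: ['festival'] (min_width=8, slack=5)
Line 3: ['festival'] (min_width=8, slack=5)
Line 4: ['clean', 'brick'] (min_width=11, slack=2)
Line 5: ['program'] (min_width=7, slack=6)
Line 6: ['evening'] (min_width=7, slack=6)
Line 7: ['pencil', 'fox'] (min_width=10, slack=3)
Line 8: ['one', 'display'] (min_width=11, slack=2)
Line 9: ['an'] (min_width=2, slack=11)

Answer: |        bread|
|     festival|
|     festival|
|  clean brick|
|      program|
|      evening|
|   pencil fox|
|  one display|
|           an|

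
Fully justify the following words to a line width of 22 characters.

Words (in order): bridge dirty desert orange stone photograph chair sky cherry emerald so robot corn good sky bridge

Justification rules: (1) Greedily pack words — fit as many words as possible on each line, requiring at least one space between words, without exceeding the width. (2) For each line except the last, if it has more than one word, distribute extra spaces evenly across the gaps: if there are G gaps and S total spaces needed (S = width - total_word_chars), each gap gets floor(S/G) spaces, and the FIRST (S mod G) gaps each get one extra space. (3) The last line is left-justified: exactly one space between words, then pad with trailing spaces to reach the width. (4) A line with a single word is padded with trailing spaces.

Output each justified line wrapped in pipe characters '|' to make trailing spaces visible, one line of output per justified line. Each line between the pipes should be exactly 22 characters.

Answer: |bridge   dirty  desert|
|orange           stone|
|photograph  chair  sky|
|cherry    emerald   so|
|robot  corn  good  sky|
|bridge                |

Derivation:
Line 1: ['bridge', 'dirty', 'desert'] (min_width=19, slack=3)
Line 2: ['orange', 'stone'] (min_width=12, slack=10)
Line 3: ['photograph', 'chair', 'sky'] (min_width=20, slack=2)
Line 4: ['cherry', 'emerald', 'so'] (min_width=17, slack=5)
Line 5: ['robot', 'corn', 'good', 'sky'] (min_width=19, slack=3)
Line 6: ['bridge'] (min_width=6, slack=16)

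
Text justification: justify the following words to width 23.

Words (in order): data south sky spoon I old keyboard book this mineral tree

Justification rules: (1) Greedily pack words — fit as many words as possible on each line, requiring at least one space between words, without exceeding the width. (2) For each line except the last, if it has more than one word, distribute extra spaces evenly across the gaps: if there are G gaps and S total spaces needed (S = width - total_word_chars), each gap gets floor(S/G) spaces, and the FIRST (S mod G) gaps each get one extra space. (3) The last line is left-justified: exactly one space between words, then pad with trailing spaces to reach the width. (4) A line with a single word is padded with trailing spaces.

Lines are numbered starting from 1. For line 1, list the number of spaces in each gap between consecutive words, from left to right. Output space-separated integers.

Answer: 2 1 1 1

Derivation:
Line 1: ['data', 'south', 'sky', 'spoon', 'I'] (min_width=22, slack=1)
Line 2: ['old', 'keyboard', 'book', 'this'] (min_width=22, slack=1)
Line 3: ['mineral', 'tree'] (min_width=12, slack=11)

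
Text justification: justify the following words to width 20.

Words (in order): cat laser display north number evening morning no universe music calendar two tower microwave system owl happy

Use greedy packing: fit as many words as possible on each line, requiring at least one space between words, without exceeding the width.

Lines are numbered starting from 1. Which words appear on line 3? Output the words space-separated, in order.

Line 1: ['cat', 'laser', 'display'] (min_width=17, slack=3)
Line 2: ['north', 'number', 'evening'] (min_width=20, slack=0)
Line 3: ['morning', 'no', 'universe'] (min_width=19, slack=1)
Line 4: ['music', 'calendar', 'two'] (min_width=18, slack=2)
Line 5: ['tower', 'microwave'] (min_width=15, slack=5)
Line 6: ['system', 'owl', 'happy'] (min_width=16, slack=4)

Answer: morning no universe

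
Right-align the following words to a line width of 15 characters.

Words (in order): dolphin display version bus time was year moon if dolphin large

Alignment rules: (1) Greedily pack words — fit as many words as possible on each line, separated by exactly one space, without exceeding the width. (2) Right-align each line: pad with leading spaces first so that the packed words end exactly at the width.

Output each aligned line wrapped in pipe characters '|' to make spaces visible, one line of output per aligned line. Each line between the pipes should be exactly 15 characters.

Answer: |dolphin display|
|    version bus|
|  time was year|
|moon if dolphin|
|          large|

Derivation:
Line 1: ['dolphin', 'display'] (min_width=15, slack=0)
Line 2: ['version', 'bus'] (min_width=11, slack=4)
Line 3: ['time', 'was', 'year'] (min_width=13, slack=2)
Line 4: ['moon', 'if', 'dolphin'] (min_width=15, slack=0)
Line 5: ['large'] (min_width=5, slack=10)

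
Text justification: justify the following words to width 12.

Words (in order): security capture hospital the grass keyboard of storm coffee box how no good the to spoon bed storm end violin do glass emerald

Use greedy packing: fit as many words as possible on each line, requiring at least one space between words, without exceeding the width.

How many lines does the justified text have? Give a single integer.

Line 1: ['security'] (min_width=8, slack=4)
Line 2: ['capture'] (min_width=7, slack=5)
Line 3: ['hospital', 'the'] (min_width=12, slack=0)
Line 4: ['grass'] (min_width=5, slack=7)
Line 5: ['keyboard', 'of'] (min_width=11, slack=1)
Line 6: ['storm', 'coffee'] (min_width=12, slack=0)
Line 7: ['box', 'how', 'no'] (min_width=10, slack=2)
Line 8: ['good', 'the', 'to'] (min_width=11, slack=1)
Line 9: ['spoon', 'bed'] (min_width=9, slack=3)
Line 10: ['storm', 'end'] (min_width=9, slack=3)
Line 11: ['violin', 'do'] (min_width=9, slack=3)
Line 12: ['glass'] (min_width=5, slack=7)
Line 13: ['emerald'] (min_width=7, slack=5)
Total lines: 13

Answer: 13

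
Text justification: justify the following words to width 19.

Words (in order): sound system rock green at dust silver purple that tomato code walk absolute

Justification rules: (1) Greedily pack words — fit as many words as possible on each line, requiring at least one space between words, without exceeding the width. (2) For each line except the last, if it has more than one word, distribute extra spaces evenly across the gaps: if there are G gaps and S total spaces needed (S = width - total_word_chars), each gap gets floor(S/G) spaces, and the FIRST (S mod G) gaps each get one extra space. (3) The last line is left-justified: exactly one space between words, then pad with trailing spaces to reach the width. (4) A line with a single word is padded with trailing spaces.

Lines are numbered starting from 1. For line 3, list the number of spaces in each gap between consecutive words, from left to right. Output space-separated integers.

Answer: 2 1

Derivation:
Line 1: ['sound', 'system', 'rock'] (min_width=17, slack=2)
Line 2: ['green', 'at', 'dust'] (min_width=13, slack=6)
Line 3: ['silver', 'purple', 'that'] (min_width=18, slack=1)
Line 4: ['tomato', 'code', 'walk'] (min_width=16, slack=3)
Line 5: ['absolute'] (min_width=8, slack=11)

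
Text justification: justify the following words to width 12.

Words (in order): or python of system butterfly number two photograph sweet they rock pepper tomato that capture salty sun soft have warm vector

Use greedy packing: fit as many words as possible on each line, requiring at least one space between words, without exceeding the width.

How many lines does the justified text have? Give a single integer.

Answer: 12

Derivation:
Line 1: ['or', 'python', 'of'] (min_width=12, slack=0)
Line 2: ['system'] (min_width=6, slack=6)
Line 3: ['butterfly'] (min_width=9, slack=3)
Line 4: ['number', 'two'] (min_width=10, slack=2)
Line 5: ['photograph'] (min_width=10, slack=2)
Line 6: ['sweet', 'they'] (min_width=10, slack=2)
Line 7: ['rock', 'pepper'] (min_width=11, slack=1)
Line 8: ['tomato', 'that'] (min_width=11, slack=1)
Line 9: ['capture'] (min_width=7, slack=5)
Line 10: ['salty', 'sun'] (min_width=9, slack=3)
Line 11: ['soft', 'have'] (min_width=9, slack=3)
Line 12: ['warm', 'vector'] (min_width=11, slack=1)
Total lines: 12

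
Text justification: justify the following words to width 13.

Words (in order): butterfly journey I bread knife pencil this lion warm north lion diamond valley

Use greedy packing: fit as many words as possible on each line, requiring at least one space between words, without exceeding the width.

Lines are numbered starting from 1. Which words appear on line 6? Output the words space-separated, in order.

Line 1: ['butterfly'] (min_width=9, slack=4)
Line 2: ['journey', 'I'] (min_width=9, slack=4)
Line 3: ['bread', 'knife'] (min_width=11, slack=2)
Line 4: ['pencil', 'this'] (min_width=11, slack=2)
Line 5: ['lion', 'warm'] (min_width=9, slack=4)
Line 6: ['north', 'lion'] (min_width=10, slack=3)
Line 7: ['diamond'] (min_width=7, slack=6)
Line 8: ['valley'] (min_width=6, slack=7)

Answer: north lion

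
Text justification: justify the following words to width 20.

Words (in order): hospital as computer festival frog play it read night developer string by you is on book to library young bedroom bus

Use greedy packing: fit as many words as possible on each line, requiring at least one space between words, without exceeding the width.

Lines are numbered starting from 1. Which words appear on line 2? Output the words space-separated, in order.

Answer: festival frog play

Derivation:
Line 1: ['hospital', 'as', 'computer'] (min_width=20, slack=0)
Line 2: ['festival', 'frog', 'play'] (min_width=18, slack=2)
Line 3: ['it', 'read', 'night'] (min_width=13, slack=7)
Line 4: ['developer', 'string', 'by'] (min_width=19, slack=1)
Line 5: ['you', 'is', 'on', 'book', 'to'] (min_width=17, slack=3)
Line 6: ['library', 'young'] (min_width=13, slack=7)
Line 7: ['bedroom', 'bus'] (min_width=11, slack=9)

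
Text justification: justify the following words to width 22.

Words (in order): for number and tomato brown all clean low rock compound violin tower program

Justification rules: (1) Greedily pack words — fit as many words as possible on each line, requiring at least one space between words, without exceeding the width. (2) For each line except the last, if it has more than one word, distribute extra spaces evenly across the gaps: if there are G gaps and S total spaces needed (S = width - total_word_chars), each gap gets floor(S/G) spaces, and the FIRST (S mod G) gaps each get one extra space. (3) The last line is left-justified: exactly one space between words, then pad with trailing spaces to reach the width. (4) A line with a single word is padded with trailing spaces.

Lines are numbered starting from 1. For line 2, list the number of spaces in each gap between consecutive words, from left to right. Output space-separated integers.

Line 1: ['for', 'number', 'and', 'tomato'] (min_width=21, slack=1)
Line 2: ['brown', 'all', 'clean', 'low'] (min_width=19, slack=3)
Line 3: ['rock', 'compound', 'violin'] (min_width=20, slack=2)
Line 4: ['tower', 'program'] (min_width=13, slack=9)

Answer: 2 2 2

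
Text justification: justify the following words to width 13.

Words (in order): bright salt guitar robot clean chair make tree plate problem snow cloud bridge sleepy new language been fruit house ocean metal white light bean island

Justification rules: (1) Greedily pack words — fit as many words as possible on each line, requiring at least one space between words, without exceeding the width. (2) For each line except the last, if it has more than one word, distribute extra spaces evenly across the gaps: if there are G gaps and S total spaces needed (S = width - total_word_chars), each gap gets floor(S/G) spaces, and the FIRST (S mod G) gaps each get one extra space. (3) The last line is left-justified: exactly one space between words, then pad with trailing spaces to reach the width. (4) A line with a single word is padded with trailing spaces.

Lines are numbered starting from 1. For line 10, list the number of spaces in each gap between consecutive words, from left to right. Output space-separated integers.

Line 1: ['bright', 'salt'] (min_width=11, slack=2)
Line 2: ['guitar', 'robot'] (min_width=12, slack=1)
Line 3: ['clean', 'chair'] (min_width=11, slack=2)
Line 4: ['make', 'tree'] (min_width=9, slack=4)
Line 5: ['plate', 'problem'] (min_width=13, slack=0)
Line 6: ['snow', 'cloud'] (min_width=10, slack=3)
Line 7: ['bridge', 'sleepy'] (min_width=13, slack=0)
Line 8: ['new', 'language'] (min_width=12, slack=1)
Line 9: ['been', 'fruit'] (min_width=10, slack=3)
Line 10: ['house', 'ocean'] (min_width=11, slack=2)
Line 11: ['metal', 'white'] (min_width=11, slack=2)
Line 12: ['light', 'bean'] (min_width=10, slack=3)
Line 13: ['island'] (min_width=6, slack=7)

Answer: 3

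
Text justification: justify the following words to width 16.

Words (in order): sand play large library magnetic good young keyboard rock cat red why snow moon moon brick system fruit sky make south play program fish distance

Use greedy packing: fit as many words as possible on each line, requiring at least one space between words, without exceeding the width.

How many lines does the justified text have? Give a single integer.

Answer: 10

Derivation:
Line 1: ['sand', 'play', 'large'] (min_width=15, slack=1)
Line 2: ['library', 'magnetic'] (min_width=16, slack=0)
Line 3: ['good', 'young'] (min_width=10, slack=6)
Line 4: ['keyboard', 'rock'] (min_width=13, slack=3)
Line 5: ['cat', 'red', 'why', 'snow'] (min_width=16, slack=0)
Line 6: ['moon', 'moon', 'brick'] (min_width=15, slack=1)
Line 7: ['system', 'fruit', 'sky'] (min_width=16, slack=0)
Line 8: ['make', 'south', 'play'] (min_width=15, slack=1)
Line 9: ['program', 'fish'] (min_width=12, slack=4)
Line 10: ['distance'] (min_width=8, slack=8)
Total lines: 10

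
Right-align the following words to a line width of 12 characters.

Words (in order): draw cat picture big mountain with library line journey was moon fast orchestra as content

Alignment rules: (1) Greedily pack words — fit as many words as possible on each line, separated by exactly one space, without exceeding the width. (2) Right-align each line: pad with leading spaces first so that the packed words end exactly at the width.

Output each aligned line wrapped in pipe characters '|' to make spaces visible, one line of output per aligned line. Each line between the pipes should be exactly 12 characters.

Answer: |    draw cat|
| picture big|
|    mountain|
|with library|
|line journey|
|    was moon|
|        fast|
|orchestra as|
|     content|

Derivation:
Line 1: ['draw', 'cat'] (min_width=8, slack=4)
Line 2: ['picture', 'big'] (min_width=11, slack=1)
Line 3: ['mountain'] (min_width=8, slack=4)
Line 4: ['with', 'library'] (min_width=12, slack=0)
Line 5: ['line', 'journey'] (min_width=12, slack=0)
Line 6: ['was', 'moon'] (min_width=8, slack=4)
Line 7: ['fast'] (min_width=4, slack=8)
Line 8: ['orchestra', 'as'] (min_width=12, slack=0)
Line 9: ['content'] (min_width=7, slack=5)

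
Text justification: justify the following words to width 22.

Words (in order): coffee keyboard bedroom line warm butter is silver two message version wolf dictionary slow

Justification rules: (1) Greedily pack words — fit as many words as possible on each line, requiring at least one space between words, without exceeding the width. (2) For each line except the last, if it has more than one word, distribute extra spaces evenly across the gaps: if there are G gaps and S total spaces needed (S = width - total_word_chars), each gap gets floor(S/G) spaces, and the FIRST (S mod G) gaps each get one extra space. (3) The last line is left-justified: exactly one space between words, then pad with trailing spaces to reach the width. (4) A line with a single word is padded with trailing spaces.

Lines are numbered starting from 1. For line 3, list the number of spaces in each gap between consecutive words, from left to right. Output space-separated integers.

Answer: 2 2 1

Derivation:
Line 1: ['coffee', 'keyboard'] (min_width=15, slack=7)
Line 2: ['bedroom', 'line', 'warm'] (min_width=17, slack=5)
Line 3: ['butter', 'is', 'silver', 'two'] (min_width=20, slack=2)
Line 4: ['message', 'version', 'wolf'] (min_width=20, slack=2)
Line 5: ['dictionary', 'slow'] (min_width=15, slack=7)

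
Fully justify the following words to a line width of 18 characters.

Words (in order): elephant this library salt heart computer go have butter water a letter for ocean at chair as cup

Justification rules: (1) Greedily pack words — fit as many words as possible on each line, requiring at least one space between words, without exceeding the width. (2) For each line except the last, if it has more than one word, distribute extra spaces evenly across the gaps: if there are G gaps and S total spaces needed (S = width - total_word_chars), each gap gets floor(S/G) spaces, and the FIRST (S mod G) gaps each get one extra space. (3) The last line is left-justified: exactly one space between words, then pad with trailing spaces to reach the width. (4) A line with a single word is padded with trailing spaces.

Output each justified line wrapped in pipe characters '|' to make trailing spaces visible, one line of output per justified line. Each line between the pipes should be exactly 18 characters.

Line 1: ['elephant', 'this'] (min_width=13, slack=5)
Line 2: ['library', 'salt', 'heart'] (min_width=18, slack=0)
Line 3: ['computer', 'go', 'have'] (min_width=16, slack=2)
Line 4: ['butter', 'water', 'a'] (min_width=14, slack=4)
Line 5: ['letter', 'for', 'ocean'] (min_width=16, slack=2)
Line 6: ['at', 'chair', 'as', 'cup'] (min_width=15, slack=3)

Answer: |elephant      this|
|library salt heart|
|computer  go  have|
|butter   water   a|
|letter  for  ocean|
|at chair as cup   |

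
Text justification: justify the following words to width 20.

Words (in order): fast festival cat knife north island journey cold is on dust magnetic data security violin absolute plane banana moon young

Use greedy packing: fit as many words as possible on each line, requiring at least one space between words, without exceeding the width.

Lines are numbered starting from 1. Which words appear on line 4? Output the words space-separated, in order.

Line 1: ['fast', 'festival', 'cat'] (min_width=17, slack=3)
Line 2: ['knife', 'north', 'island'] (min_width=18, slack=2)
Line 3: ['journey', 'cold', 'is', 'on'] (min_width=18, slack=2)
Line 4: ['dust', 'magnetic', 'data'] (min_width=18, slack=2)
Line 5: ['security', 'violin'] (min_width=15, slack=5)
Line 6: ['absolute', 'plane'] (min_width=14, slack=6)
Line 7: ['banana', 'moon', 'young'] (min_width=17, slack=3)

Answer: dust magnetic data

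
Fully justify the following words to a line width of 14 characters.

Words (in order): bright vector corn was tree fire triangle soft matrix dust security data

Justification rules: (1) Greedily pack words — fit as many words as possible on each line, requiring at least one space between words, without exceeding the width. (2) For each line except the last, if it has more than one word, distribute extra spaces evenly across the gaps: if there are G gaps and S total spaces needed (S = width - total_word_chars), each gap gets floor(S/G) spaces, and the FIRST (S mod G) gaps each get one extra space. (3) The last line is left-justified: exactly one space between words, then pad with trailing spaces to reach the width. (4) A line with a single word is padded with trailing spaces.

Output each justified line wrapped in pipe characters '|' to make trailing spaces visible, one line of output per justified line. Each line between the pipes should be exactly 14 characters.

Line 1: ['bright', 'vector'] (min_width=13, slack=1)
Line 2: ['corn', 'was', 'tree'] (min_width=13, slack=1)
Line 3: ['fire', 'triangle'] (min_width=13, slack=1)
Line 4: ['soft', 'matrix'] (min_width=11, slack=3)
Line 5: ['dust', 'security'] (min_width=13, slack=1)
Line 6: ['data'] (min_width=4, slack=10)

Answer: |bright  vector|
|corn  was tree|
|fire  triangle|
|soft    matrix|
|dust  security|
|data          |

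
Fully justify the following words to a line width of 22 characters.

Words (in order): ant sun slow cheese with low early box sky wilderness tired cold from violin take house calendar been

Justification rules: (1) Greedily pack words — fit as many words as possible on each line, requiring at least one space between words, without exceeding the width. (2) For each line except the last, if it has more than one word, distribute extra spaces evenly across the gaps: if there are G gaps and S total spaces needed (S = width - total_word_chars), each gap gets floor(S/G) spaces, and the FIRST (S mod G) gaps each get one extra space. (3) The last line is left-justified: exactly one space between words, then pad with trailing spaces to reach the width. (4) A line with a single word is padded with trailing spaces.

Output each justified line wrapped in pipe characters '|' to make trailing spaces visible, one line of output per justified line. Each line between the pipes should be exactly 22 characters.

Line 1: ['ant', 'sun', 'slow', 'cheese'] (min_width=19, slack=3)
Line 2: ['with', 'low', 'early', 'box', 'sky'] (min_width=22, slack=0)
Line 3: ['wilderness', 'tired', 'cold'] (min_width=21, slack=1)
Line 4: ['from', 'violin', 'take', 'house'] (min_width=22, slack=0)
Line 5: ['calendar', 'been'] (min_width=13, slack=9)

Answer: |ant  sun  slow  cheese|
|with low early box sky|
|wilderness  tired cold|
|from violin take house|
|calendar been         |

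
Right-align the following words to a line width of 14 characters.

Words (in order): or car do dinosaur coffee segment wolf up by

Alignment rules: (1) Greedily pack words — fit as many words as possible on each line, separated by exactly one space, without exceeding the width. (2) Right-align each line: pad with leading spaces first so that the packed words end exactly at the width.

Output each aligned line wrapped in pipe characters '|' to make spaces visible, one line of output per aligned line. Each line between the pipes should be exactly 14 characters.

Answer: |     or car do|
|      dinosaur|
|coffee segment|
|    wolf up by|

Derivation:
Line 1: ['or', 'car', 'do'] (min_width=9, slack=5)
Line 2: ['dinosaur'] (min_width=8, slack=6)
Line 3: ['coffee', 'segment'] (min_width=14, slack=0)
Line 4: ['wolf', 'up', 'by'] (min_width=10, slack=4)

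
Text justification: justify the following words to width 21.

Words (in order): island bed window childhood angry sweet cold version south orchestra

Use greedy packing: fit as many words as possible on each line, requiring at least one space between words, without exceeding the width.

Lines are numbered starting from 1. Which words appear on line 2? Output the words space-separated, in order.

Line 1: ['island', 'bed', 'window'] (min_width=17, slack=4)
Line 2: ['childhood', 'angry', 'sweet'] (min_width=21, slack=0)
Line 3: ['cold', 'version', 'south'] (min_width=18, slack=3)
Line 4: ['orchestra'] (min_width=9, slack=12)

Answer: childhood angry sweet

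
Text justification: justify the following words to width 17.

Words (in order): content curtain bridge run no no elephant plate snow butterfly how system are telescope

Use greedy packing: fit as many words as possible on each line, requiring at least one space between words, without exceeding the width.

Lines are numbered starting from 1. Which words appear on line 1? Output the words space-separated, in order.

Line 1: ['content', 'curtain'] (min_width=15, slack=2)
Line 2: ['bridge', 'run', 'no', 'no'] (min_width=16, slack=1)
Line 3: ['elephant', 'plate'] (min_width=14, slack=3)
Line 4: ['snow', 'butterfly'] (min_width=14, slack=3)
Line 5: ['how', 'system', 'are'] (min_width=14, slack=3)
Line 6: ['telescope'] (min_width=9, slack=8)

Answer: content curtain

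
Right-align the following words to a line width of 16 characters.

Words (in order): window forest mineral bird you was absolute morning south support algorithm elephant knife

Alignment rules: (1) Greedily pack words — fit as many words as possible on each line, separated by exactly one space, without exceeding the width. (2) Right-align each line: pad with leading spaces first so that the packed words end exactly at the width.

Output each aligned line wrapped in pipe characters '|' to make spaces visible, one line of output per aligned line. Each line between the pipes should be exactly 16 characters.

Answer: |   window forest|
|mineral bird you|
|    was absolute|
|   morning south|
|         support|
|       algorithm|
|  elephant knife|

Derivation:
Line 1: ['window', 'forest'] (min_width=13, slack=3)
Line 2: ['mineral', 'bird', 'you'] (min_width=16, slack=0)
Line 3: ['was', 'absolute'] (min_width=12, slack=4)
Line 4: ['morning', 'south'] (min_width=13, slack=3)
Line 5: ['support'] (min_width=7, slack=9)
Line 6: ['algorithm'] (min_width=9, slack=7)
Line 7: ['elephant', 'knife'] (min_width=14, slack=2)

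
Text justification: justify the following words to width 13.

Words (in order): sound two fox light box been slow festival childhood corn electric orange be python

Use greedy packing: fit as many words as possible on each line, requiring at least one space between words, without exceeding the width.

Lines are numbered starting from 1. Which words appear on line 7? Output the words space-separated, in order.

Line 1: ['sound', 'two', 'fox'] (min_width=13, slack=0)
Line 2: ['light', 'box'] (min_width=9, slack=4)
Line 3: ['been', 'slow'] (min_width=9, slack=4)
Line 4: ['festival'] (min_width=8, slack=5)
Line 5: ['childhood'] (min_width=9, slack=4)
Line 6: ['corn', 'electric'] (min_width=13, slack=0)
Line 7: ['orange', 'be'] (min_width=9, slack=4)
Line 8: ['python'] (min_width=6, slack=7)

Answer: orange be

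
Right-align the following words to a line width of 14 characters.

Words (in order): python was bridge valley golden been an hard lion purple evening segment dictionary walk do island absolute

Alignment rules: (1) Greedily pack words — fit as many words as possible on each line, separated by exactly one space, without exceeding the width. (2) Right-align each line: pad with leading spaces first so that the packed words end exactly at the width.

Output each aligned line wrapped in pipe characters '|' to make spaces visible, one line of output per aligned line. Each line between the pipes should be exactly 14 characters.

Answer: |    python was|
| bridge valley|
|golden been an|
|     hard lion|
|purple evening|
|       segment|
|    dictionary|
|walk do island|
|      absolute|

Derivation:
Line 1: ['python', 'was'] (min_width=10, slack=4)
Line 2: ['bridge', 'valley'] (min_width=13, slack=1)
Line 3: ['golden', 'been', 'an'] (min_width=14, slack=0)
Line 4: ['hard', 'lion'] (min_width=9, slack=5)
Line 5: ['purple', 'evening'] (min_width=14, slack=0)
Line 6: ['segment'] (min_width=7, slack=7)
Line 7: ['dictionary'] (min_width=10, slack=4)
Line 8: ['walk', 'do', 'island'] (min_width=14, slack=0)
Line 9: ['absolute'] (min_width=8, slack=6)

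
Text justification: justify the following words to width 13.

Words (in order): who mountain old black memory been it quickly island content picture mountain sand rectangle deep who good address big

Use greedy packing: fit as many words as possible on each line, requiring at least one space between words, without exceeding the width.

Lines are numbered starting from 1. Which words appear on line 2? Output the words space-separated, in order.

Line 1: ['who', 'mountain'] (min_width=12, slack=1)
Line 2: ['old', 'black'] (min_width=9, slack=4)
Line 3: ['memory', 'been'] (min_width=11, slack=2)
Line 4: ['it', 'quickly'] (min_width=10, slack=3)
Line 5: ['island'] (min_width=6, slack=7)
Line 6: ['content'] (min_width=7, slack=6)
Line 7: ['picture'] (min_width=7, slack=6)
Line 8: ['mountain', 'sand'] (min_width=13, slack=0)
Line 9: ['rectangle'] (min_width=9, slack=4)
Line 10: ['deep', 'who', 'good'] (min_width=13, slack=0)
Line 11: ['address', 'big'] (min_width=11, slack=2)

Answer: old black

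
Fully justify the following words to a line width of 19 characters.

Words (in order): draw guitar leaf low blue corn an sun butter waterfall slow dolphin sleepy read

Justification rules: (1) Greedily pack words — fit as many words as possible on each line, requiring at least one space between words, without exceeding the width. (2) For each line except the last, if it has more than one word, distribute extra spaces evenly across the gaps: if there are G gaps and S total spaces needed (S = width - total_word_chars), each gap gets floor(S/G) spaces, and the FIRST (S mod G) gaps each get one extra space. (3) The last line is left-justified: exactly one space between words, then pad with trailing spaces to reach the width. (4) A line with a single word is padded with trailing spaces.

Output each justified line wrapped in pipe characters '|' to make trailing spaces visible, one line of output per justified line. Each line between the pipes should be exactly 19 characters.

Line 1: ['draw', 'guitar', 'leaf'] (min_width=16, slack=3)
Line 2: ['low', 'blue', 'corn', 'an'] (min_width=16, slack=3)
Line 3: ['sun', 'butter'] (min_width=10, slack=9)
Line 4: ['waterfall', 'slow'] (min_width=14, slack=5)
Line 5: ['dolphin', 'sleepy', 'read'] (min_width=19, slack=0)

Answer: |draw   guitar  leaf|
|low  blue  corn  an|
|sun          butter|
|waterfall      slow|
|dolphin sleepy read|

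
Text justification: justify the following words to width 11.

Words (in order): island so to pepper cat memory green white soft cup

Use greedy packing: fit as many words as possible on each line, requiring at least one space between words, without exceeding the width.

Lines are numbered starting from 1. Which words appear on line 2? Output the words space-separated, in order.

Answer: to pepper

Derivation:
Line 1: ['island', 'so'] (min_width=9, slack=2)
Line 2: ['to', 'pepper'] (min_width=9, slack=2)
Line 3: ['cat', 'memory'] (min_width=10, slack=1)
Line 4: ['green', 'white'] (min_width=11, slack=0)
Line 5: ['soft', 'cup'] (min_width=8, slack=3)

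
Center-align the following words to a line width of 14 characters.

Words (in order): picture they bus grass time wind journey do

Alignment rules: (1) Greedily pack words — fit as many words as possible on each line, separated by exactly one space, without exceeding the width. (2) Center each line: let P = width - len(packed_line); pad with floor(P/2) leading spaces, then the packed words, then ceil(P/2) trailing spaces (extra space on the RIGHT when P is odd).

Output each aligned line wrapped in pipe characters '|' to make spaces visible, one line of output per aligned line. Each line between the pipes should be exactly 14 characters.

Answer: | picture they |
|bus grass time|
| wind journey |
|      do      |

Derivation:
Line 1: ['picture', 'they'] (min_width=12, slack=2)
Line 2: ['bus', 'grass', 'time'] (min_width=14, slack=0)
Line 3: ['wind', 'journey'] (min_width=12, slack=2)
Line 4: ['do'] (min_width=2, slack=12)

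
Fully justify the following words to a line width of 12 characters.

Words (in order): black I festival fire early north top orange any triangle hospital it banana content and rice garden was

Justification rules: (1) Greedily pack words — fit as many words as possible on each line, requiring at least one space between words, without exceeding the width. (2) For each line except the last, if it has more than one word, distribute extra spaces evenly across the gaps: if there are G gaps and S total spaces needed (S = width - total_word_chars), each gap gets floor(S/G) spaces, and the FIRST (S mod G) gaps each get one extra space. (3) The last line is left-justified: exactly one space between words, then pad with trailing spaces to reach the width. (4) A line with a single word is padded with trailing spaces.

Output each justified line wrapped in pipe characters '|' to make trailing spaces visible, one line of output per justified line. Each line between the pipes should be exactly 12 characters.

Answer: |black      I|
|festival    |
|fire   early|
|north    top|
|orange   any|
|triangle    |
|hospital  it|
|banana      |
|content  and|
|rice  garden|
|was         |

Derivation:
Line 1: ['black', 'I'] (min_width=7, slack=5)
Line 2: ['festival'] (min_width=8, slack=4)
Line 3: ['fire', 'early'] (min_width=10, slack=2)
Line 4: ['north', 'top'] (min_width=9, slack=3)
Line 5: ['orange', 'any'] (min_width=10, slack=2)
Line 6: ['triangle'] (min_width=8, slack=4)
Line 7: ['hospital', 'it'] (min_width=11, slack=1)
Line 8: ['banana'] (min_width=6, slack=6)
Line 9: ['content', 'and'] (min_width=11, slack=1)
Line 10: ['rice', 'garden'] (min_width=11, slack=1)
Line 11: ['was'] (min_width=3, slack=9)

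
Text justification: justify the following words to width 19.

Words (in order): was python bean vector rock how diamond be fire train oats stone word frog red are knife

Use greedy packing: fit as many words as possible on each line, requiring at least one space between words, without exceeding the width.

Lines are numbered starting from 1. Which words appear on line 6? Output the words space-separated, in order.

Line 1: ['was', 'python', 'bean'] (min_width=15, slack=4)
Line 2: ['vector', 'rock', 'how'] (min_width=15, slack=4)
Line 3: ['diamond', 'be', 'fire'] (min_width=15, slack=4)
Line 4: ['train', 'oats', 'stone'] (min_width=16, slack=3)
Line 5: ['word', 'frog', 'red', 'are'] (min_width=17, slack=2)
Line 6: ['knife'] (min_width=5, slack=14)

Answer: knife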